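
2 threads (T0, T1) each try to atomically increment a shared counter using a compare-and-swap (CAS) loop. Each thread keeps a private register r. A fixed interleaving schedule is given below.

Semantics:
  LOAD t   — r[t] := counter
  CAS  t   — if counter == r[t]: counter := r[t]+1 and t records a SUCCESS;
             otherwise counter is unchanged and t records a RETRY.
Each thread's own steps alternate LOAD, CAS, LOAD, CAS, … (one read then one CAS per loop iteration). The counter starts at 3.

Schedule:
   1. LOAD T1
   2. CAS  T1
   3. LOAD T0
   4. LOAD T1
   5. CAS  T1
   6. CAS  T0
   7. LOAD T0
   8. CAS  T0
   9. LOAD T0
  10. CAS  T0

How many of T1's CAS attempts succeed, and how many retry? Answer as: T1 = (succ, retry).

T1 = (2, 0)

step 1: T1 LOAD ⇒ load; ctr=3 reg=3
step 2: T1 CAS ⇒ ok; ctr=4 reg=3
step 3: T0 LOAD ⇒ load; ctr=4 reg=4
step 4: T1 LOAD ⇒ load; ctr=4 reg=4
step 5: T1 CAS ⇒ ok; ctr=5 reg=4
step 6: T0 CAS ⇒ retry; ctr=5 reg=4
step 7: T0 LOAD ⇒ load; ctr=5 reg=5
step 8: T0 CAS ⇒ ok; ctr=6 reg=5
step 9: T0 LOAD ⇒ load; ctr=6 reg=6
step 10: T0 CAS ⇒ ok; ctr=7 reg=6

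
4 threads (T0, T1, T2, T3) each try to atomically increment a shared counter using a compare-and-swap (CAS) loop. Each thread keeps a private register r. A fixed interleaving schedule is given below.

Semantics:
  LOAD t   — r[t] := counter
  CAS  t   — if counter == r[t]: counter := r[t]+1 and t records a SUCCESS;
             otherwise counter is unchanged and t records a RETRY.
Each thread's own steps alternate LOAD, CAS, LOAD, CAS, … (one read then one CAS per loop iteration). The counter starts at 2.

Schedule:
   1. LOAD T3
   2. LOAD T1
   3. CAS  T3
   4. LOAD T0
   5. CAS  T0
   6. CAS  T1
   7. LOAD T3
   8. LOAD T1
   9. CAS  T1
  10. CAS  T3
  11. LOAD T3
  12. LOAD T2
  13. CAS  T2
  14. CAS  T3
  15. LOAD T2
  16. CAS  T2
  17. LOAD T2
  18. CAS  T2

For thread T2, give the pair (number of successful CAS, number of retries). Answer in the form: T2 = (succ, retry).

T2 = (3, 0)

step 1: T3 LOAD ⇒ load; ctr=2 reg=2
step 2: T1 LOAD ⇒ load; ctr=2 reg=2
step 3: T3 CAS ⇒ ok; ctr=3 reg=2
step 4: T0 LOAD ⇒ load; ctr=3 reg=3
step 5: T0 CAS ⇒ ok; ctr=4 reg=3
step 6: T1 CAS ⇒ retry; ctr=4 reg=2
step 7: T3 LOAD ⇒ load; ctr=4 reg=4
step 8: T1 LOAD ⇒ load; ctr=4 reg=4
step 9: T1 CAS ⇒ ok; ctr=5 reg=4
step 10: T3 CAS ⇒ retry; ctr=5 reg=4
step 11: T3 LOAD ⇒ load; ctr=5 reg=5
step 12: T2 LOAD ⇒ load; ctr=5 reg=5
step 13: T2 CAS ⇒ ok; ctr=6 reg=5
step 14: T3 CAS ⇒ retry; ctr=6 reg=5
step 15: T2 LOAD ⇒ load; ctr=6 reg=6
step 16: T2 CAS ⇒ ok; ctr=7 reg=6
step 17: T2 LOAD ⇒ load; ctr=7 reg=7
step 18: T2 CAS ⇒ ok; ctr=8 reg=7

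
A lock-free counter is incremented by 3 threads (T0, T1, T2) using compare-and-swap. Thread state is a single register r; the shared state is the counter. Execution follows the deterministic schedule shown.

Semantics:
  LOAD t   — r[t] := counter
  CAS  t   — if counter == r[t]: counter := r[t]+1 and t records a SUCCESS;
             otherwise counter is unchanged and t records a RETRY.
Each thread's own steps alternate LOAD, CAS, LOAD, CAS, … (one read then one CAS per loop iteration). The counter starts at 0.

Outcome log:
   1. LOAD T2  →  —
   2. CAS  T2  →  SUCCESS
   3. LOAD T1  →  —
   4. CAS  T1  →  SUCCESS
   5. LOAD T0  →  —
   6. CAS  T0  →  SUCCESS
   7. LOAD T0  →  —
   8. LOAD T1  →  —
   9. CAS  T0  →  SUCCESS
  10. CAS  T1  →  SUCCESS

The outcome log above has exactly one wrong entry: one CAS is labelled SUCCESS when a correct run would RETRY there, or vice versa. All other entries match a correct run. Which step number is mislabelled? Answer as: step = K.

Correct run:
step 1: T2 LOAD ⇒ load; ctr=0 reg=0
step 2: T2 CAS ⇒ ok; ctr=1 reg=0
step 3: T1 LOAD ⇒ load; ctr=1 reg=1
step 4: T1 CAS ⇒ ok; ctr=2 reg=1
step 5: T0 LOAD ⇒ load; ctr=2 reg=2
step 6: T0 CAS ⇒ ok; ctr=3 reg=2
step 7: T0 LOAD ⇒ load; ctr=3 reg=3
step 8: T1 LOAD ⇒ load; ctr=3 reg=3
step 9: T0 CAS ⇒ ok; ctr=4 reg=3
step 10: T1 CAS ⇒ retry; ctr=4 reg=3
Mismatch at 10.

step = 10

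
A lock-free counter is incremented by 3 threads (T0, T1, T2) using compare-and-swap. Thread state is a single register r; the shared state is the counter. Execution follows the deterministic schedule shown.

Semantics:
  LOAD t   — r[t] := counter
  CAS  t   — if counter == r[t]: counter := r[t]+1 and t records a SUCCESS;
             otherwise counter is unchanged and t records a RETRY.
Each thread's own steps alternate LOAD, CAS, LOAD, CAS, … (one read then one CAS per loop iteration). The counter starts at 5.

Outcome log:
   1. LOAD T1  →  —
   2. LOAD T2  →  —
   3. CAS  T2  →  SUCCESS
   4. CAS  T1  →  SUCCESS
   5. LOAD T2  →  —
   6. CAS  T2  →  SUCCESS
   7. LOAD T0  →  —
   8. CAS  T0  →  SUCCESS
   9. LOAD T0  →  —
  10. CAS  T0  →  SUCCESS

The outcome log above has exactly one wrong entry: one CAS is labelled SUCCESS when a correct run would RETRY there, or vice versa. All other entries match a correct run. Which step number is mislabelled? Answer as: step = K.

Correct run:
step 1: T1 LOAD ⇒ load; ctr=5 reg=5
step 2: T2 LOAD ⇒ load; ctr=5 reg=5
step 3: T2 CAS ⇒ ok; ctr=6 reg=5
step 4: T1 CAS ⇒ retry; ctr=6 reg=5
step 5: T2 LOAD ⇒ load; ctr=6 reg=6
step 6: T2 CAS ⇒ ok; ctr=7 reg=6
step 7: T0 LOAD ⇒ load; ctr=7 reg=7
step 8: T0 CAS ⇒ ok; ctr=8 reg=7
step 9: T0 LOAD ⇒ load; ctr=8 reg=8
step 10: T0 CAS ⇒ ok; ctr=9 reg=8
Flip is step 4.

step = 4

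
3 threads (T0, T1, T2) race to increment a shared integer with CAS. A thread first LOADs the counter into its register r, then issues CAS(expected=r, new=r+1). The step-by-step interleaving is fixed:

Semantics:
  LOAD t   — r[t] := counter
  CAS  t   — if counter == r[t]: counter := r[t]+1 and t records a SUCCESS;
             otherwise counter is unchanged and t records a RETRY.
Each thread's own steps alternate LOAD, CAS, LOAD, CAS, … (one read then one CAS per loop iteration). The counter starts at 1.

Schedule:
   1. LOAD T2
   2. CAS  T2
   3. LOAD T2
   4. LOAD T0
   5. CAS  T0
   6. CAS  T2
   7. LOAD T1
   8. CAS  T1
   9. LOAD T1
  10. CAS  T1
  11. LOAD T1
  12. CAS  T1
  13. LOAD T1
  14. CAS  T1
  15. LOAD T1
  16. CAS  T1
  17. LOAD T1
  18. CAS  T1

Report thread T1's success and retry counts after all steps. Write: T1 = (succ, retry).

T1 = (6, 0)

#1 T2 reads 1
#2 T2 CAS(1→2) writes; counter now 2
#3 T2 reads 2
#4 T0 reads 2
#5 T0 CAS(2→3) writes; counter now 3
#6 T2 CAS(2→3) fails; counter now 3
#7 T1 reads 3
#8 T1 CAS(3→4) writes; counter now 4
#9 T1 reads 4
#10 T1 CAS(4→5) writes; counter now 5
#11 T1 reads 5
#12 T1 CAS(5→6) writes; counter now 6
#13 T1 reads 6
#14 T1 CAS(6→7) writes; counter now 7
#15 T1 reads 7
#16 T1 CAS(7→8) writes; counter now 8
#17 T1 reads 8
#18 T1 CAS(8→9) writes; counter now 9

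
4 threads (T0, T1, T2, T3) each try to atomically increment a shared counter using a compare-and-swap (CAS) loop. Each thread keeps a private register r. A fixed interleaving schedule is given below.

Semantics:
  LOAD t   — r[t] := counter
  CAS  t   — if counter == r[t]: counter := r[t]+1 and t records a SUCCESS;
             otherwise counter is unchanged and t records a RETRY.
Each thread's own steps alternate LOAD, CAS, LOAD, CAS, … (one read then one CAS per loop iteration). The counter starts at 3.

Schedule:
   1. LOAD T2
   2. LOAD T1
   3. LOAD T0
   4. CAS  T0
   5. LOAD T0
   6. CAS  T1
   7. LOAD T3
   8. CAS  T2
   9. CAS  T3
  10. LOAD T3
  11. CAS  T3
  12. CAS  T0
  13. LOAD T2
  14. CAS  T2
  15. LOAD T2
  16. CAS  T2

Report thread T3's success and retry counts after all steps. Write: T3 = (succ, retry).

1. LOAD T2 → mem=3 r[T2]=3 [LOAD]
2. LOAD T1 → mem=3 r[T1]=3 [LOAD]
3. LOAD T0 → mem=3 r[T0]=3 [LOAD]
4. CAS T0 → mem=4 r[T0]=3 [OK]
5. LOAD T0 → mem=4 r[T0]=4 [LOAD]
6. CAS T1 → mem=4 r[T1]=3 [RETRY]
7. LOAD T3 → mem=4 r[T3]=4 [LOAD]
8. CAS T2 → mem=4 r[T2]=3 [RETRY]
9. CAS T3 → mem=5 r[T3]=4 [OK]
10. LOAD T3 → mem=5 r[T3]=5 [LOAD]
11. CAS T3 → mem=6 r[T3]=5 [OK]
12. CAS T0 → mem=6 r[T0]=4 [RETRY]
13. LOAD T2 → mem=6 r[T2]=6 [LOAD]
14. CAS T2 → mem=7 r[T2]=6 [OK]
15. LOAD T2 → mem=7 r[T2]=7 [LOAD]
16. CAS T2 → mem=8 r[T2]=7 [OK]

T3 = (2, 0)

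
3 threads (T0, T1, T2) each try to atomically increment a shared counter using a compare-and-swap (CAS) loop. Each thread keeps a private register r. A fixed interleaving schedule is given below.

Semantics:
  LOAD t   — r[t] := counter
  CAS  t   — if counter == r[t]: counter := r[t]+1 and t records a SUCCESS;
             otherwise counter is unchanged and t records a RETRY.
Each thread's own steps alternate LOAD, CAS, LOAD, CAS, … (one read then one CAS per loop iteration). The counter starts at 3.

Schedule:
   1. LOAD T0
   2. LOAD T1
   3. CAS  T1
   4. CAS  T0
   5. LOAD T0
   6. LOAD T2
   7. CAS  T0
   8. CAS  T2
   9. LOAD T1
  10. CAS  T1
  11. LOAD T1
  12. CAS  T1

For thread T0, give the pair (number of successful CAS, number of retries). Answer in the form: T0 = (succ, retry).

[1] T0.load  rd  (counter 3, T0.r 3)
[2] T1.load  rd  (counter 3, T1.r 3)
[3] T1.cas  hit  (counter 4, T1.r 3)
[4] T0.cas  miss  (counter 4, T0.r 3)
[5] T0.load  rd  (counter 4, T0.r 4)
[6] T2.load  rd  (counter 4, T2.r 4)
[7] T0.cas  hit  (counter 5, T0.r 4)
[8] T2.cas  miss  (counter 5, T2.r 4)
[9] T1.load  rd  (counter 5, T1.r 5)
[10] T1.cas  hit  (counter 6, T1.r 5)
[11] T1.load  rd  (counter 6, T1.r 6)
[12] T1.cas  hit  (counter 7, T1.r 6)

T0 = (1, 1)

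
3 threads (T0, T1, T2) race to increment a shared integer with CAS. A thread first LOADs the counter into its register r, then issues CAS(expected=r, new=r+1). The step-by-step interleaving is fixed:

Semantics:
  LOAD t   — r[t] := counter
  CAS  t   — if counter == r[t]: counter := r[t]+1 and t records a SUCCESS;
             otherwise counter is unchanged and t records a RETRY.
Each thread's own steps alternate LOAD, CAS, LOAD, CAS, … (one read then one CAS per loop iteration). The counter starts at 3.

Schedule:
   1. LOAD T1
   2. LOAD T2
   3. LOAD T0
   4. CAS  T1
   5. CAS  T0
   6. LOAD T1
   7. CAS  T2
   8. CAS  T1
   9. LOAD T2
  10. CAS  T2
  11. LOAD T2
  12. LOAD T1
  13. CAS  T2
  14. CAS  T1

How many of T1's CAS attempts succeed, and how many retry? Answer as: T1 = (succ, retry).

1. LOAD T1 → mem=3 r[T1]=3 [LOAD]
2. LOAD T2 → mem=3 r[T2]=3 [LOAD]
3. LOAD T0 → mem=3 r[T0]=3 [LOAD]
4. CAS T1 → mem=4 r[T1]=3 [OK]
5. CAS T0 → mem=4 r[T0]=3 [RETRY]
6. LOAD T1 → mem=4 r[T1]=4 [LOAD]
7. CAS T2 → mem=4 r[T2]=3 [RETRY]
8. CAS T1 → mem=5 r[T1]=4 [OK]
9. LOAD T2 → mem=5 r[T2]=5 [LOAD]
10. CAS T2 → mem=6 r[T2]=5 [OK]
11. LOAD T2 → mem=6 r[T2]=6 [LOAD]
12. LOAD T1 → mem=6 r[T1]=6 [LOAD]
13. CAS T2 → mem=7 r[T2]=6 [OK]
14. CAS T1 → mem=7 r[T1]=6 [RETRY]

T1 = (2, 1)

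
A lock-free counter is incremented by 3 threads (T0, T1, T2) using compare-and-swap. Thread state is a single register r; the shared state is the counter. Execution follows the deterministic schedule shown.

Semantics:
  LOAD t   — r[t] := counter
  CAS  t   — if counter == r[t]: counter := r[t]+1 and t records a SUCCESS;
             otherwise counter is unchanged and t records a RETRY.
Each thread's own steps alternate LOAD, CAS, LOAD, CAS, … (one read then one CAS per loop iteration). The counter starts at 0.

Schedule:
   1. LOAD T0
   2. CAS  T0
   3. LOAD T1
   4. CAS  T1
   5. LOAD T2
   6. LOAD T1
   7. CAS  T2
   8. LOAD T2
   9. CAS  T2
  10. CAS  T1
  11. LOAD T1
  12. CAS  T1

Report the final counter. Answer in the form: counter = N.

step 1: T0 LOAD ⇒ load; ctr=0 reg=0
step 2: T0 CAS ⇒ ok; ctr=1 reg=0
step 3: T1 LOAD ⇒ load; ctr=1 reg=1
step 4: T1 CAS ⇒ ok; ctr=2 reg=1
step 5: T2 LOAD ⇒ load; ctr=2 reg=2
step 6: T1 LOAD ⇒ load; ctr=2 reg=2
step 7: T2 CAS ⇒ ok; ctr=3 reg=2
step 8: T2 LOAD ⇒ load; ctr=3 reg=3
step 9: T2 CAS ⇒ ok; ctr=4 reg=3
step 10: T1 CAS ⇒ retry; ctr=4 reg=2
step 11: T1 LOAD ⇒ load; ctr=4 reg=4
step 12: T1 CAS ⇒ ok; ctr=5 reg=4

counter = 5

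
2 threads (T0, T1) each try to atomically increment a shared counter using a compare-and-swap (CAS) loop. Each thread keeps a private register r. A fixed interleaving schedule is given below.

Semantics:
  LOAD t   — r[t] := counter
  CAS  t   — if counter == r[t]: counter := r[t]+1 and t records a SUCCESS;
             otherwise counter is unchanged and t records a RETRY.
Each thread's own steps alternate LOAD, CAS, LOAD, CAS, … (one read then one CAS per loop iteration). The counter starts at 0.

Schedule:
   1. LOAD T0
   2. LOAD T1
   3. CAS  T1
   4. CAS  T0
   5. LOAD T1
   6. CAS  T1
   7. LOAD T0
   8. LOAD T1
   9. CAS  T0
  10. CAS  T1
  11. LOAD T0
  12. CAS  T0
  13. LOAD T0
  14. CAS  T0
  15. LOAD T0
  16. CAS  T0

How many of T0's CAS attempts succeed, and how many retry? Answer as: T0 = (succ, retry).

   1) LOAD T0:  M=0  r_T0=0
   2) LOAD T1:  M=0  r_T1=0
   3) CAS  T1:  M=1  r_T1=0 ✓
   4) CAS  T0:  M=1  r_T0=0 ✗
   5) LOAD T1:  M=1  r_T1=1
   6) CAS  T1:  M=2  r_T1=1 ✓
   7) LOAD T0:  M=2  r_T0=2
   8) LOAD T1:  M=2  r_T1=2
   9) CAS  T0:  M=3  r_T0=2 ✓
  10) CAS  T1:  M=3  r_T1=2 ✗
  11) LOAD T0:  M=3  r_T0=3
  12) CAS  T0:  M=4  r_T0=3 ✓
  13) LOAD T0:  M=4  r_T0=4
  14) CAS  T0:  M=5  r_T0=4 ✓
  15) LOAD T0:  M=5  r_T0=5
  16) CAS  T0:  M=6  r_T0=5 ✓

T0 = (4, 1)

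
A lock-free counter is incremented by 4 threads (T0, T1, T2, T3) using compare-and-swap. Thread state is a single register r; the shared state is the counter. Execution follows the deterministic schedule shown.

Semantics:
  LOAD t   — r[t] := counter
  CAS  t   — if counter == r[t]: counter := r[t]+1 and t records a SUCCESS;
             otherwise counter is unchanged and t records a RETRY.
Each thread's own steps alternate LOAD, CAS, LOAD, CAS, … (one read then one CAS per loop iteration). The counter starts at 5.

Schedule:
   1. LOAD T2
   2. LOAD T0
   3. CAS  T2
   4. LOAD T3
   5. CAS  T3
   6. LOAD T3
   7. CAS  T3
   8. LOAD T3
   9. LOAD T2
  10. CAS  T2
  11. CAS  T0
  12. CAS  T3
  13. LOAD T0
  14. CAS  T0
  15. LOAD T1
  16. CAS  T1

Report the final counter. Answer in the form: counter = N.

   1) LOAD T2:  M=5  r_T2=5
   2) LOAD T0:  M=5  r_T0=5
   3) CAS  T2:  M=6  r_T2=5 ✓
   4) LOAD T3:  M=6  r_T3=6
   5) CAS  T3:  M=7  r_T3=6 ✓
   6) LOAD T3:  M=7  r_T3=7
   7) CAS  T3:  M=8  r_T3=7 ✓
   8) LOAD T3:  M=8  r_T3=8
   9) LOAD T2:  M=8  r_T2=8
  10) CAS  T2:  M=9  r_T2=8 ✓
  11) CAS  T0:  M=9  r_T0=5 ✗
  12) CAS  T3:  M=9  r_T3=8 ✗
  13) LOAD T0:  M=9  r_T0=9
  14) CAS  T0:  M=10  r_T0=9 ✓
  15) LOAD T1:  M=10  r_T1=10
  16) CAS  T1:  M=11  r_T1=10 ✓

counter = 11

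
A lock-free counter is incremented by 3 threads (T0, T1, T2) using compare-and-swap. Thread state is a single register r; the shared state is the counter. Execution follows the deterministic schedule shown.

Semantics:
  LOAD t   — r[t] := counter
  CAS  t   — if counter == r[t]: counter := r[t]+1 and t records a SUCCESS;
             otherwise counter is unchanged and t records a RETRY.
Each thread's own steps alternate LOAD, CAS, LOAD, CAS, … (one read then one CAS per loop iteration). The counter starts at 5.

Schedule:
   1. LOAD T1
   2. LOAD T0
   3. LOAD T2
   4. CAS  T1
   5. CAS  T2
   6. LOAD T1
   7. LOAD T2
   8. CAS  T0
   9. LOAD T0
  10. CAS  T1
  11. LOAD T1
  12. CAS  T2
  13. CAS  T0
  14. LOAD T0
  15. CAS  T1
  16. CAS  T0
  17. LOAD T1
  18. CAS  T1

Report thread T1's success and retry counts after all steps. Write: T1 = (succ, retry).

T1 = (4, 0)

#1 T1 reads 5
#2 T0 reads 5
#3 T2 reads 5
#4 T1 CAS(5→6) writes; counter now 6
#5 T2 CAS(5→6) fails; counter now 6
#6 T1 reads 6
#7 T2 reads 6
#8 T0 CAS(5→6) fails; counter now 6
#9 T0 reads 6
#10 T1 CAS(6→7) writes; counter now 7
#11 T1 reads 7
#12 T2 CAS(6→7) fails; counter now 7
#13 T0 CAS(6→7) fails; counter now 7
#14 T0 reads 7
#15 T1 CAS(7→8) writes; counter now 8
#16 T0 CAS(7→8) fails; counter now 8
#17 T1 reads 8
#18 T1 CAS(8→9) writes; counter now 9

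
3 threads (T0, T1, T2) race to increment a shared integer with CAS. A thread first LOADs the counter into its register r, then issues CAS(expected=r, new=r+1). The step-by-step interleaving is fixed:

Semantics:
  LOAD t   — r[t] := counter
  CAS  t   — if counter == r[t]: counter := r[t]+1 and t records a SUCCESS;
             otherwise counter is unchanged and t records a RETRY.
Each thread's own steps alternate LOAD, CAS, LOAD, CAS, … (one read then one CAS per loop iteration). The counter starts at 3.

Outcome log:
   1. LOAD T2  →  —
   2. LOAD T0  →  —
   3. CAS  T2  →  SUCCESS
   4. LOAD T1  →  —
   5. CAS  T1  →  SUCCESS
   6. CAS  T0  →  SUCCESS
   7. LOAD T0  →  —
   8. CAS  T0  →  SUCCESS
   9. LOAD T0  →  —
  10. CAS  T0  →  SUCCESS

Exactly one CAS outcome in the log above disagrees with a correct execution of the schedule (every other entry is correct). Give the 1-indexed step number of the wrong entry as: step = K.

step = 6

Correct run:
1. LOAD T2 → mem=3 r[T2]=3 [LOAD]
2. LOAD T0 → mem=3 r[T0]=3 [LOAD]
3. CAS T2 → mem=4 r[T2]=3 [OK]
4. LOAD T1 → mem=4 r[T1]=4 [LOAD]
5. CAS T1 → mem=5 r[T1]=4 [OK]
6. CAS T0 → mem=5 r[T0]=3 [RETRY]
7. LOAD T0 → mem=5 r[T0]=5 [LOAD]
8. CAS T0 → mem=6 r[T0]=5 [OK]
9. LOAD T0 → mem=6 r[T0]=6 [LOAD]
10. CAS T0 → mem=7 r[T0]=6 [OK]
Log disagrees first at step 6.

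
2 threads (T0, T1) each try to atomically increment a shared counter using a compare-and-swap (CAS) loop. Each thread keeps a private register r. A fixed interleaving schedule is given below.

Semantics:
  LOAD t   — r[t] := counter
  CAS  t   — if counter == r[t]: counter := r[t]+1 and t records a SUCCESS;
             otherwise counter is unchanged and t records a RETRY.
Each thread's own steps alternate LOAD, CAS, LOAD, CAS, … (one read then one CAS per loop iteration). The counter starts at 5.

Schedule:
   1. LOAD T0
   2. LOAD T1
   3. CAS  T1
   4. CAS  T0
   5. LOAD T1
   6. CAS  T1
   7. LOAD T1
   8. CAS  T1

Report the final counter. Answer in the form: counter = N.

counter = 8

T0 LOAD — after: cnt=5, r=5 — load
T1 LOAD — after: cnt=5, r=5 — load
T1 CAS — after: cnt=6, r=5 — ok
T0 CAS — after: cnt=6, r=5 — retry
T1 LOAD — after: cnt=6, r=6 — load
T1 CAS — after: cnt=7, r=6 — ok
T1 LOAD — after: cnt=7, r=7 — load
T1 CAS — after: cnt=8, r=7 — ok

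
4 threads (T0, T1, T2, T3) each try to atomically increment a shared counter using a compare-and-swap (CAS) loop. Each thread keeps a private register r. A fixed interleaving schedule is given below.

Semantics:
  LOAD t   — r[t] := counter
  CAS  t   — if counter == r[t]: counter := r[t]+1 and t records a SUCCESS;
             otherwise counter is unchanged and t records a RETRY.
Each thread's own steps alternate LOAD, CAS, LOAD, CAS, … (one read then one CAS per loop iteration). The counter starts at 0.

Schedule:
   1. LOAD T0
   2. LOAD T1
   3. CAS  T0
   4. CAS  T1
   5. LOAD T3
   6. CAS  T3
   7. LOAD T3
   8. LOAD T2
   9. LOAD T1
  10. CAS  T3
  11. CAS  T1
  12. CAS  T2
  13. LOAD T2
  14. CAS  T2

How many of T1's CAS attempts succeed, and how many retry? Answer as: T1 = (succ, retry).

#1 T0 reads 0
#2 T1 reads 0
#3 T0 CAS(0→1) writes; counter now 1
#4 T1 CAS(0→1) fails; counter now 1
#5 T3 reads 1
#6 T3 CAS(1→2) writes; counter now 2
#7 T3 reads 2
#8 T2 reads 2
#9 T1 reads 2
#10 T3 CAS(2→3) writes; counter now 3
#11 T1 CAS(2→3) fails; counter now 3
#12 T2 CAS(2→3) fails; counter now 3
#13 T2 reads 3
#14 T2 CAS(3→4) writes; counter now 4

T1 = (0, 2)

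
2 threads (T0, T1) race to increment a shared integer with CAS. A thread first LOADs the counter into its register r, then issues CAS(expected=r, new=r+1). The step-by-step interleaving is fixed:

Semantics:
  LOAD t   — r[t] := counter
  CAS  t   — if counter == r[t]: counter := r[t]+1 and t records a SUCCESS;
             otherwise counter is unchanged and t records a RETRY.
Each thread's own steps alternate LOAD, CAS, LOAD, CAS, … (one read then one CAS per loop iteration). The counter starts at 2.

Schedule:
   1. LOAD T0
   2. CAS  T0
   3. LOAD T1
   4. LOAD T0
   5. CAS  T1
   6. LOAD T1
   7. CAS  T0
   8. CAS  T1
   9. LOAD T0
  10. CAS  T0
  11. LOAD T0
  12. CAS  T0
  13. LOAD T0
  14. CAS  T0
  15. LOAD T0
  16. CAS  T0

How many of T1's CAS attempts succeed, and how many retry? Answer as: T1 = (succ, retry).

T1 = (2, 0)

[1] T0.load  rd  (counter 2, T0.r 2)
[2] T0.cas  hit  (counter 3, T0.r 2)
[3] T1.load  rd  (counter 3, T1.r 3)
[4] T0.load  rd  (counter 3, T0.r 3)
[5] T1.cas  hit  (counter 4, T1.r 3)
[6] T1.load  rd  (counter 4, T1.r 4)
[7] T0.cas  miss  (counter 4, T0.r 3)
[8] T1.cas  hit  (counter 5, T1.r 4)
[9] T0.load  rd  (counter 5, T0.r 5)
[10] T0.cas  hit  (counter 6, T0.r 5)
[11] T0.load  rd  (counter 6, T0.r 6)
[12] T0.cas  hit  (counter 7, T0.r 6)
[13] T0.load  rd  (counter 7, T0.r 7)
[14] T0.cas  hit  (counter 8, T0.r 7)
[15] T0.load  rd  (counter 8, T0.r 8)
[16] T0.cas  hit  (counter 9, T0.r 8)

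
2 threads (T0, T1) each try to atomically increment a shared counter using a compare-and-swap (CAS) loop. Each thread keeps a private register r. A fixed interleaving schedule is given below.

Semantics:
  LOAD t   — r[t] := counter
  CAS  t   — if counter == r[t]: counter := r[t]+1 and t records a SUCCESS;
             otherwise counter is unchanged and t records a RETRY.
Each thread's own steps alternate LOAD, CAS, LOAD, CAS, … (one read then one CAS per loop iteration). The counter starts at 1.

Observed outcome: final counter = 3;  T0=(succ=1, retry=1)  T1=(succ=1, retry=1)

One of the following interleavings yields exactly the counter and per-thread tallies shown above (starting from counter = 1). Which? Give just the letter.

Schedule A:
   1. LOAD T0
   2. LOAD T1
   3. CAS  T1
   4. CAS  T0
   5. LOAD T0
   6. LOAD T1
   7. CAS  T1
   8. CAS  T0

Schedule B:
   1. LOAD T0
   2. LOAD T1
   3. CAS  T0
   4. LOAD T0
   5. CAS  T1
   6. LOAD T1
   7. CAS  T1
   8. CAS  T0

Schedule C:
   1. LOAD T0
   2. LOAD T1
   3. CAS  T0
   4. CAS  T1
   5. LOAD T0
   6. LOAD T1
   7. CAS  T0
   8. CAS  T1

B

Run B:
[1] T0.load  rd  (counter 1, T0.r 1)
[2] T1.load  rd  (counter 1, T1.r 1)
[3] T0.cas  hit  (counter 2, T0.r 1)
[4] T0.load  rd  (counter 2, T0.r 2)
[5] T1.cas  miss  (counter 2, T1.r 1)
[6] T1.load  rd  (counter 2, T1.r 2)
[7] T1.cas  hit  (counter 3, T1.r 2)
[8] T0.cas  miss  (counter 3, T0.r 2)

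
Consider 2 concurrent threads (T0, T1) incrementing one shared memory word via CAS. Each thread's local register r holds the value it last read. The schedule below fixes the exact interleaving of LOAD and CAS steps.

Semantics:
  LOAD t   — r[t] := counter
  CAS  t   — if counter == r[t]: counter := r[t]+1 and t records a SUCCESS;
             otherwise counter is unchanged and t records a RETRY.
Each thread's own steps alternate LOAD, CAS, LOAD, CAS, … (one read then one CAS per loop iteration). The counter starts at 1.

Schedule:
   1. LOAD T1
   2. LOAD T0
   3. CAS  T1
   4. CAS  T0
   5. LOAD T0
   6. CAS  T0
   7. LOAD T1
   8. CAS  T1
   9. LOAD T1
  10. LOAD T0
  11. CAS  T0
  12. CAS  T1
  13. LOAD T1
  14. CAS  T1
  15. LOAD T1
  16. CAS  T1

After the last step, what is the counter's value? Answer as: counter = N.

counter = 7

#1 T1 reads 1
#2 T0 reads 1
#3 T1 CAS(1→2) writes; counter now 2
#4 T0 CAS(1→2) fails; counter now 2
#5 T0 reads 2
#6 T0 CAS(2→3) writes; counter now 3
#7 T1 reads 3
#8 T1 CAS(3→4) writes; counter now 4
#9 T1 reads 4
#10 T0 reads 4
#11 T0 CAS(4→5) writes; counter now 5
#12 T1 CAS(4→5) fails; counter now 5
#13 T1 reads 5
#14 T1 CAS(5→6) writes; counter now 6
#15 T1 reads 6
#16 T1 CAS(6→7) writes; counter now 7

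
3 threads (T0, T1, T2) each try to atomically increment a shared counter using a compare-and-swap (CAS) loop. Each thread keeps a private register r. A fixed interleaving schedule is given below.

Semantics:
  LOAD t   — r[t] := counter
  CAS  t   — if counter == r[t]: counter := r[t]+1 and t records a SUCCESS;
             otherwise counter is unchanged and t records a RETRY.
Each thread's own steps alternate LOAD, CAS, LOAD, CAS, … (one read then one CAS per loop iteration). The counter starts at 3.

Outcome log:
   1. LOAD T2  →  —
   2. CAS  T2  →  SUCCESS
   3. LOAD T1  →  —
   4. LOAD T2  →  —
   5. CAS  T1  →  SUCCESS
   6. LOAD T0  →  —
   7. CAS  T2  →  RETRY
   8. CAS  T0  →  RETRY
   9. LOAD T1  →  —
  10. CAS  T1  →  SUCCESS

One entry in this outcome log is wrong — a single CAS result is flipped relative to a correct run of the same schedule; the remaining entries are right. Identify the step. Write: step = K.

Correct run:
#1 T2 reads 3
#2 T2 CAS(3→4) writes; counter now 4
#3 T1 reads 4
#4 T2 reads 4
#5 T1 CAS(4→5) writes; counter now 5
#6 T0 reads 5
#7 T2 CAS(4→5) fails; counter now 5
#8 T0 CAS(5→6) writes; counter now 6
#9 T1 reads 6
#10 T1 CAS(6→7) writes; counter now 7
Log disagrees first at step 8.

step = 8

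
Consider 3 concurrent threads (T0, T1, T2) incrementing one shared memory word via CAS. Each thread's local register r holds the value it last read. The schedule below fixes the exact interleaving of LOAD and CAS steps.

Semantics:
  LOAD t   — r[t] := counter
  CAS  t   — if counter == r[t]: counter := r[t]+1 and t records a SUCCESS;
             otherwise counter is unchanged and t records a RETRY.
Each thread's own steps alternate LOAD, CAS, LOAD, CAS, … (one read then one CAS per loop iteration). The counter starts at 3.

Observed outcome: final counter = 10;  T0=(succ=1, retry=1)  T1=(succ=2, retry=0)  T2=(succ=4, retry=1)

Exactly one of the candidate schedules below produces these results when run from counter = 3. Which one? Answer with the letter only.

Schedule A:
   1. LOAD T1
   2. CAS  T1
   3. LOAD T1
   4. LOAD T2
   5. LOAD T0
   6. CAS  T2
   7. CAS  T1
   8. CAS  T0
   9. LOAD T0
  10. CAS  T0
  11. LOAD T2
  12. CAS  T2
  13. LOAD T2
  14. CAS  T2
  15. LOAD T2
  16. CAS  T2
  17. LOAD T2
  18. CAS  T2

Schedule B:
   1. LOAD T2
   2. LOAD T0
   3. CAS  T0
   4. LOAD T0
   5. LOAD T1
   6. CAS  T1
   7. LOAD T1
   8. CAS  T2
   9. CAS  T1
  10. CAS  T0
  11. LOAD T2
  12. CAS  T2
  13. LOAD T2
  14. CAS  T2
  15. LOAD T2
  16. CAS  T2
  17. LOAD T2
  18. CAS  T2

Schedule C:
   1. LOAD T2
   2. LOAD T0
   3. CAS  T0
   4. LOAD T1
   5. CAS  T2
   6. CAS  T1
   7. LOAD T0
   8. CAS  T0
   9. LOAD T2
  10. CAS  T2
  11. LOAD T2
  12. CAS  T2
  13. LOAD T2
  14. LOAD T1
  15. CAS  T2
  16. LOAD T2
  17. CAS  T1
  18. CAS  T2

B

Simulating candidate B:
step 1: T2 LOAD ⇒ load; ctr=3 reg=3
step 2: T0 LOAD ⇒ load; ctr=3 reg=3
step 3: T0 CAS ⇒ ok; ctr=4 reg=3
step 4: T0 LOAD ⇒ load; ctr=4 reg=4
step 5: T1 LOAD ⇒ load; ctr=4 reg=4
step 6: T1 CAS ⇒ ok; ctr=5 reg=4
step 7: T1 LOAD ⇒ load; ctr=5 reg=5
step 8: T2 CAS ⇒ retry; ctr=5 reg=3
step 9: T1 CAS ⇒ ok; ctr=6 reg=5
step 10: T0 CAS ⇒ retry; ctr=6 reg=4
step 11: T2 LOAD ⇒ load; ctr=6 reg=6
step 12: T2 CAS ⇒ ok; ctr=7 reg=6
step 13: T2 LOAD ⇒ load; ctr=7 reg=7
step 14: T2 CAS ⇒ ok; ctr=8 reg=7
step 15: T2 LOAD ⇒ load; ctr=8 reg=8
step 16: T2 CAS ⇒ ok; ctr=9 reg=8
step 17: T2 LOAD ⇒ load; ctr=9 reg=9
step 18: T2 CAS ⇒ ok; ctr=10 reg=9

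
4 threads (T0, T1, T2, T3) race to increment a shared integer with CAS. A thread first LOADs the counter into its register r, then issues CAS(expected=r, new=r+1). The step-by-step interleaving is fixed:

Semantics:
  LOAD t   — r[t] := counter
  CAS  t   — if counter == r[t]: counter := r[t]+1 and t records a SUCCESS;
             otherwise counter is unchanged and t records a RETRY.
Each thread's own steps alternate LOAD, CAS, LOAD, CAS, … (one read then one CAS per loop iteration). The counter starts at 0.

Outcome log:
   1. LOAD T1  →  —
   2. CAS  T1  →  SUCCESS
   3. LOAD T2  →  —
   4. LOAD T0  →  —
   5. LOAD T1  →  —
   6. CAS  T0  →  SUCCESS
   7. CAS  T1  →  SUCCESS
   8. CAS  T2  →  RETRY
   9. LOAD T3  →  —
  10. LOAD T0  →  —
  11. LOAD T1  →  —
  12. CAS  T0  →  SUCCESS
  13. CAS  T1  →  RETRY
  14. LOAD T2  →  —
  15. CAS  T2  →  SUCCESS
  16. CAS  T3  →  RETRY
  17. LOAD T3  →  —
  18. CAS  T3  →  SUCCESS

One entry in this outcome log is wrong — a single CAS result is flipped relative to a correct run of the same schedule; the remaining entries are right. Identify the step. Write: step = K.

step = 7

Re-executing:
#1 T1 reads 0
#2 T1 CAS(0→1) writes; counter now 1
#3 T2 reads 1
#4 T0 reads 1
#5 T1 reads 1
#6 T0 CAS(1→2) writes; counter now 2
#7 T1 CAS(1→2) fails; counter now 2
#8 T2 CAS(1→2) fails; counter now 2
#9 T3 reads 2
#10 T0 reads 2
#11 T1 reads 2
#12 T0 CAS(2→3) writes; counter now 3
#13 T1 CAS(2→3) fails; counter now 3
#14 T2 reads 3
#15 T2 CAS(3→4) writes; counter now 4
#16 T3 CAS(2→3) fails; counter now 4
#17 T3 reads 4
#18 T3 CAS(4→5) writes; counter now 5
Mismatch at 7.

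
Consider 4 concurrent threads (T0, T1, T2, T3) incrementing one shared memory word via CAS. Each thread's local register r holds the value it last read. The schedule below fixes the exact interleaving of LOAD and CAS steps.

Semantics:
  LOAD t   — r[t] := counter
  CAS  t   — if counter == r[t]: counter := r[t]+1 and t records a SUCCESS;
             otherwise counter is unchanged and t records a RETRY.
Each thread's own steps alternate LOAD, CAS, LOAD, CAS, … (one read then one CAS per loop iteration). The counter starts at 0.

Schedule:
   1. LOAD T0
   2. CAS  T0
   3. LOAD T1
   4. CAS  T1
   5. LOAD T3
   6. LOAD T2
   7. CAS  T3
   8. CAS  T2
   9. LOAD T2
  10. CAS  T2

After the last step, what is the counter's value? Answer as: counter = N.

counter = 4

step 1: T0 LOAD ⇒ load; ctr=0 reg=0
step 2: T0 CAS ⇒ ok; ctr=1 reg=0
step 3: T1 LOAD ⇒ load; ctr=1 reg=1
step 4: T1 CAS ⇒ ok; ctr=2 reg=1
step 5: T3 LOAD ⇒ load; ctr=2 reg=2
step 6: T2 LOAD ⇒ load; ctr=2 reg=2
step 7: T3 CAS ⇒ ok; ctr=3 reg=2
step 8: T2 CAS ⇒ retry; ctr=3 reg=2
step 9: T2 LOAD ⇒ load; ctr=3 reg=3
step 10: T2 CAS ⇒ ok; ctr=4 reg=3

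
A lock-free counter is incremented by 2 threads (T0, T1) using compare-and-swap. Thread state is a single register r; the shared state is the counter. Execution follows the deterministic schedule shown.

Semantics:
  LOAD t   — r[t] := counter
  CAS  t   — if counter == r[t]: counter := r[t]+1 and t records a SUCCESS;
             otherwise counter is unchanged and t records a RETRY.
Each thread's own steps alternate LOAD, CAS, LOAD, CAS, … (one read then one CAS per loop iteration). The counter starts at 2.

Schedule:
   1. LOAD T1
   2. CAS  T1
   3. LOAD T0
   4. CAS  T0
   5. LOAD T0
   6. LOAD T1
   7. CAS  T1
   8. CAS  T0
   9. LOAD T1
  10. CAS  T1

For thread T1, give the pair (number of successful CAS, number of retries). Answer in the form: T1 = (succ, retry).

#1 T1 reads 2
#2 T1 CAS(2→3) writes; counter now 3
#3 T0 reads 3
#4 T0 CAS(3→4) writes; counter now 4
#5 T0 reads 4
#6 T1 reads 4
#7 T1 CAS(4→5) writes; counter now 5
#8 T0 CAS(4→5) fails; counter now 5
#9 T1 reads 5
#10 T1 CAS(5→6) writes; counter now 6

T1 = (3, 0)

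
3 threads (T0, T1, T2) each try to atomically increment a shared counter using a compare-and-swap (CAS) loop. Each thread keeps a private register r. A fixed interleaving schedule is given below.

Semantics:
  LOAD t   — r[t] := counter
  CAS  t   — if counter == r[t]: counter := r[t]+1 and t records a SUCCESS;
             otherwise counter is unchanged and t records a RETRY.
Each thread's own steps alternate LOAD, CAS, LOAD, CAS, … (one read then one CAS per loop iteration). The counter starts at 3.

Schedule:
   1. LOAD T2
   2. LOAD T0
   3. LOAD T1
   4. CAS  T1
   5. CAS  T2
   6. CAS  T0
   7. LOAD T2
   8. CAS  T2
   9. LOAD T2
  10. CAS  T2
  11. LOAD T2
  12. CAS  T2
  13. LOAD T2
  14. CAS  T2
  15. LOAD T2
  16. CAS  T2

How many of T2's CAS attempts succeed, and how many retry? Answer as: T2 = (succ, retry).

   1) LOAD T2:  M=3  r_T2=3
   2) LOAD T0:  M=3  r_T0=3
   3) LOAD T1:  M=3  r_T1=3
   4) CAS  T1:  M=4  r_T1=3 ✓
   5) CAS  T2:  M=4  r_T2=3 ✗
   6) CAS  T0:  M=4  r_T0=3 ✗
   7) LOAD T2:  M=4  r_T2=4
   8) CAS  T2:  M=5  r_T2=4 ✓
   9) LOAD T2:  M=5  r_T2=5
  10) CAS  T2:  M=6  r_T2=5 ✓
  11) LOAD T2:  M=6  r_T2=6
  12) CAS  T2:  M=7  r_T2=6 ✓
  13) LOAD T2:  M=7  r_T2=7
  14) CAS  T2:  M=8  r_T2=7 ✓
  15) LOAD T2:  M=8  r_T2=8
  16) CAS  T2:  M=9  r_T2=8 ✓

T2 = (5, 1)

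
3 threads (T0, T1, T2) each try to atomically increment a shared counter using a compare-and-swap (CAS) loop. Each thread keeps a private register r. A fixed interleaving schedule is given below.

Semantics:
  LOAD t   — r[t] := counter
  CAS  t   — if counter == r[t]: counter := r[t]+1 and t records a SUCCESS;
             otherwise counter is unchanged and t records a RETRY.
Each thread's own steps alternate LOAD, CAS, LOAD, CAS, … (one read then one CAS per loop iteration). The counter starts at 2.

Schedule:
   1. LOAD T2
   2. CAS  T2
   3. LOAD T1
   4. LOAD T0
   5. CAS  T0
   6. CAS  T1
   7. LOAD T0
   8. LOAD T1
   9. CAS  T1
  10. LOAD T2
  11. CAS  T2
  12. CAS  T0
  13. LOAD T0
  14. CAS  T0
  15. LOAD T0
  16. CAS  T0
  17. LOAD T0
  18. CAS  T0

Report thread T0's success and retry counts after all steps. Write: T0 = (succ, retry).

#1 T2 reads 2
#2 T2 CAS(2→3) writes; counter now 3
#3 T1 reads 3
#4 T0 reads 3
#5 T0 CAS(3→4) writes; counter now 4
#6 T1 CAS(3→4) fails; counter now 4
#7 T0 reads 4
#8 T1 reads 4
#9 T1 CAS(4→5) writes; counter now 5
#10 T2 reads 5
#11 T2 CAS(5→6) writes; counter now 6
#12 T0 CAS(4→5) fails; counter now 6
#13 T0 reads 6
#14 T0 CAS(6→7) writes; counter now 7
#15 T0 reads 7
#16 T0 CAS(7→8) writes; counter now 8
#17 T0 reads 8
#18 T0 CAS(8→9) writes; counter now 9

T0 = (4, 1)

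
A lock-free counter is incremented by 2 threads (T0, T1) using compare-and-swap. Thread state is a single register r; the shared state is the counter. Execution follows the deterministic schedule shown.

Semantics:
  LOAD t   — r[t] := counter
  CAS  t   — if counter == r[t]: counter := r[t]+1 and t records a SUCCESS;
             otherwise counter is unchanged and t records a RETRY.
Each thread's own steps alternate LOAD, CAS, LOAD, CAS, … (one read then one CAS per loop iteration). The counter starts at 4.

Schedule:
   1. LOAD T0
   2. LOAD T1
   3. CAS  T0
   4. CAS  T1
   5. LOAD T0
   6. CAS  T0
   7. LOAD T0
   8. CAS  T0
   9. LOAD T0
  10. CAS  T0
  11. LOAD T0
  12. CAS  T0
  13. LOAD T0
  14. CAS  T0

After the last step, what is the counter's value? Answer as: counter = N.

[1] T0.load  rd  (counter 4, T0.r 4)
[2] T1.load  rd  (counter 4, T1.r 4)
[3] T0.cas  hit  (counter 5, T0.r 4)
[4] T1.cas  miss  (counter 5, T1.r 4)
[5] T0.load  rd  (counter 5, T0.r 5)
[6] T0.cas  hit  (counter 6, T0.r 5)
[7] T0.load  rd  (counter 6, T0.r 6)
[8] T0.cas  hit  (counter 7, T0.r 6)
[9] T0.load  rd  (counter 7, T0.r 7)
[10] T0.cas  hit  (counter 8, T0.r 7)
[11] T0.load  rd  (counter 8, T0.r 8)
[12] T0.cas  hit  (counter 9, T0.r 8)
[13] T0.load  rd  (counter 9, T0.r 9)
[14] T0.cas  hit  (counter 10, T0.r 9)

counter = 10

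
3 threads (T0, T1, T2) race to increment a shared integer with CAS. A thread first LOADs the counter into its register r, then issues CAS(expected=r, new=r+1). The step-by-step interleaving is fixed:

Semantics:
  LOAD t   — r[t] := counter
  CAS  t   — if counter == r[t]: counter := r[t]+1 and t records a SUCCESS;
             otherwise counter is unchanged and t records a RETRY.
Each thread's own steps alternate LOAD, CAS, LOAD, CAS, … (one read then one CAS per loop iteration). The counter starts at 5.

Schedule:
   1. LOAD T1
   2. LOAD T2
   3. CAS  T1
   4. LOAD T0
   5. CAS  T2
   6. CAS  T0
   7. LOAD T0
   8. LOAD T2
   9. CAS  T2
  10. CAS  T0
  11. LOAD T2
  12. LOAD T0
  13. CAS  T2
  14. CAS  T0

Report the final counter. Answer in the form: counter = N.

   1) LOAD T1:  M=5  r_T1=5
   2) LOAD T2:  M=5  r_T2=5
   3) CAS  T1:  M=6  r_T1=5 ✓
   4) LOAD T0:  M=6  r_T0=6
   5) CAS  T2:  M=6  r_T2=5 ✗
   6) CAS  T0:  M=7  r_T0=6 ✓
   7) LOAD T0:  M=7  r_T0=7
   8) LOAD T2:  M=7  r_T2=7
   9) CAS  T2:  M=8  r_T2=7 ✓
  10) CAS  T0:  M=8  r_T0=7 ✗
  11) LOAD T2:  M=8  r_T2=8
  12) LOAD T0:  M=8  r_T0=8
  13) CAS  T2:  M=9  r_T2=8 ✓
  14) CAS  T0:  M=9  r_T0=8 ✗

counter = 9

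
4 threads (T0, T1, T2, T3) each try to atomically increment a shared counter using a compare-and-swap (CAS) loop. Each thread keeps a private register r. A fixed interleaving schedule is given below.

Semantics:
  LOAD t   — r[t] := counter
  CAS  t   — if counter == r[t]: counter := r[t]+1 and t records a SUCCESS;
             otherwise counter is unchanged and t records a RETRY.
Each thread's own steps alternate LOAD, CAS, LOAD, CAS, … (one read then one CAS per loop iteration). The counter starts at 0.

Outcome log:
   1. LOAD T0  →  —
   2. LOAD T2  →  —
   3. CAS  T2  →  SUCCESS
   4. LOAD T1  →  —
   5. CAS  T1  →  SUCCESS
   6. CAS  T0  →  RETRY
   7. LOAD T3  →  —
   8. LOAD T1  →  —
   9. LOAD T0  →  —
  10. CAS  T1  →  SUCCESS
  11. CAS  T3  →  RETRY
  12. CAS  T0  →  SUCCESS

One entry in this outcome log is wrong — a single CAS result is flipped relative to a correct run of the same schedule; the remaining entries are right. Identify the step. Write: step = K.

Re-executing:
T0 LOAD — after: cnt=0, r=0 — load
T2 LOAD — after: cnt=0, r=0 — load
T2 CAS — after: cnt=1, r=0 — ok
T1 LOAD — after: cnt=1, r=1 — load
T1 CAS — after: cnt=2, r=1 — ok
T0 CAS — after: cnt=2, r=0 — retry
T3 LOAD — after: cnt=2, r=2 — load
T1 LOAD — after: cnt=2, r=2 — load
T0 LOAD — after: cnt=2, r=2 — load
T1 CAS — after: cnt=3, r=2 — ok
T3 CAS — after: cnt=3, r=2 — retry
T0 CAS — after: cnt=3, r=2 — retry
Log disagrees first at step 12.

step = 12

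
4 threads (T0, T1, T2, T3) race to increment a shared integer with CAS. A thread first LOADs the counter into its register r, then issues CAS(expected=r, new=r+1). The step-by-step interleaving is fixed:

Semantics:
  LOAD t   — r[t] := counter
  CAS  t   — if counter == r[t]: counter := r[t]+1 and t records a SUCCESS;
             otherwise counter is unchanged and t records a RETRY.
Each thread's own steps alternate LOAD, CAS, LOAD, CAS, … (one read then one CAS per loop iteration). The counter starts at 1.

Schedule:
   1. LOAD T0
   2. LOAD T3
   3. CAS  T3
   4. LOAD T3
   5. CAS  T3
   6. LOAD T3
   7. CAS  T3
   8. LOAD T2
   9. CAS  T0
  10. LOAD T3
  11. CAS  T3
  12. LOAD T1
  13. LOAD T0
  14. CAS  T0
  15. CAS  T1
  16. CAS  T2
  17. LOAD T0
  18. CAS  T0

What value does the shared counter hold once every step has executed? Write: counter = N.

T0 LOAD — after: cnt=1, r=1 — load
T3 LOAD — after: cnt=1, r=1 — load
T3 CAS — after: cnt=2, r=1 — ok
T3 LOAD — after: cnt=2, r=2 — load
T3 CAS — after: cnt=3, r=2 — ok
T3 LOAD — after: cnt=3, r=3 — load
T3 CAS — after: cnt=4, r=3 — ok
T2 LOAD — after: cnt=4, r=4 — load
T0 CAS — after: cnt=4, r=1 — retry
T3 LOAD — after: cnt=4, r=4 — load
T3 CAS — after: cnt=5, r=4 — ok
T1 LOAD — after: cnt=5, r=5 — load
T0 LOAD — after: cnt=5, r=5 — load
T0 CAS — after: cnt=6, r=5 — ok
T1 CAS — after: cnt=6, r=5 — retry
T2 CAS — after: cnt=6, r=4 — retry
T0 LOAD — after: cnt=6, r=6 — load
T0 CAS — after: cnt=7, r=6 — ok

counter = 7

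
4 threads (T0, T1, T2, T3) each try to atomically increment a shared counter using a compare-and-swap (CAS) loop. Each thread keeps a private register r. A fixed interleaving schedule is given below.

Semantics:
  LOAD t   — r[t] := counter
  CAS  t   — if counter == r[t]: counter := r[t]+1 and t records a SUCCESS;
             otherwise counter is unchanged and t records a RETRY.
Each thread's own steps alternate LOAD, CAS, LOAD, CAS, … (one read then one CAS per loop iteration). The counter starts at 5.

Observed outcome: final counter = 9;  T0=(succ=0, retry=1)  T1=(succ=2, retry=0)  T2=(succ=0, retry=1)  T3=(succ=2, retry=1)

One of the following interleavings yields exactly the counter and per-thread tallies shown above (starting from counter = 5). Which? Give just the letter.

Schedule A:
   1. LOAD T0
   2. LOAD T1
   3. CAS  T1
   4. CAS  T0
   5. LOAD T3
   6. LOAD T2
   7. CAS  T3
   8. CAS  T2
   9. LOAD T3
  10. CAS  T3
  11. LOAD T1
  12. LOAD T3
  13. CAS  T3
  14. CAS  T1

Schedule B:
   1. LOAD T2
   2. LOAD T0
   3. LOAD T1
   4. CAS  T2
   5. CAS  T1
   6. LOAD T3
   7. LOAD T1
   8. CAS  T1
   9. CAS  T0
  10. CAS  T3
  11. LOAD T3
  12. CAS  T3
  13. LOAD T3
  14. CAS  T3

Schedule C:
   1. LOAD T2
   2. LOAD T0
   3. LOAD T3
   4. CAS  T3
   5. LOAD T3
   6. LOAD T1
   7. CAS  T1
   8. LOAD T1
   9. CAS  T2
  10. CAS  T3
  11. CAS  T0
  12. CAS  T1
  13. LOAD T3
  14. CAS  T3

C

Tracing schedule C:
#1 T2 reads 5
#2 T0 reads 5
#3 T3 reads 5
#4 T3 CAS(5→6) writes; counter now 6
#5 T3 reads 6
#6 T1 reads 6
#7 T1 CAS(6→7) writes; counter now 7
#8 T1 reads 7
#9 T2 CAS(5→6) fails; counter now 7
#10 T3 CAS(6→7) fails; counter now 7
#11 T0 CAS(5→6) fails; counter now 7
#12 T1 CAS(7→8) writes; counter now 8
#13 T3 reads 8
#14 T3 CAS(8→9) writes; counter now 9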